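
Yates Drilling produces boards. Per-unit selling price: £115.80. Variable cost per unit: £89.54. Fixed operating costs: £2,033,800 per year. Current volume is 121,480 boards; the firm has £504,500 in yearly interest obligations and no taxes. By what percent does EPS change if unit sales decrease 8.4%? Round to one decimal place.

-41.1%

At 121,480 units, contribution = 121,480 × £26.26 = £3,190,064.80.
EBIT = £3,190,064.80 − £2,033,800 = £1,156,264.80.
After interest of £504,500.00, pre-tax earnings = £651,764.80.
DCL = total CM / (EBIT − I) = £3,190,064.80 / £651,764.80 = 4.8945.
%ΔEPS = DCL × %ΔSales = 4.8945 × -8.4% = -41.1%.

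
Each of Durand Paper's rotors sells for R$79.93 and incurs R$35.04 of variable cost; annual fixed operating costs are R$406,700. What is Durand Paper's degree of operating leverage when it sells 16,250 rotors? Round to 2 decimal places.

2.26

Total contribution margin = 16,250 × R$44.89 = R$729,462.50.
Subtracting fixed costs: EBIT = R$729,462.50 − R$406,700 = R$322,762.50.
DOL = contribution ÷ EBIT = R$729,462.50 ÷ R$322,762.50 = 2.2601.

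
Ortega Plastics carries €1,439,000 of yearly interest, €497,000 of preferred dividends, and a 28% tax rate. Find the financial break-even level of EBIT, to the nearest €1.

€2,129,278

Grossing the preferred dividend up to pre-tax terms: €497,000 / (1 − 0.28) = €690,277.78.
Financial break-even EBIT = interest + D_p ÷ (1 − t) = €1,439,000 + €690,277.78 = €2,129,277.78.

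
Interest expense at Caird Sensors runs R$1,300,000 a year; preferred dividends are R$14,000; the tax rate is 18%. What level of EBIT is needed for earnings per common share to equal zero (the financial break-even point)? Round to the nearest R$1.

R$1,317,073

Grossing the preferred dividend up to pre-tax terms: R$14,000 / (1 − 0.18) = R$17,073.17.
EPS = 0 when EBIT covers interest plus the pre-tax preferred burden: R$1,300,000 + R$17,073.17 = R$1,317,073.17.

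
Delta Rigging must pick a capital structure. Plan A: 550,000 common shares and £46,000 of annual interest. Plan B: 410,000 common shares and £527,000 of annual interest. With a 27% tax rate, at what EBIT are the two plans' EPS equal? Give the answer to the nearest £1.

At indifference, (EBIT − 46,000)(1 − t)/550,000 = (EBIT − 527,000)(1 − t)/410,000.
The (1 − t) factor cancels: (EBIT − 46,000) × 410,000 = (EBIT − 527,000) × 550,000.
EBIT × (550,000 − 410,000) = 527,000 × 550,000 − 46,000 × 410,000 = 270,990,000,000, so EBIT = 270,990,000,000 ÷ 140,000 = 1,935,642.86.

£1,935,643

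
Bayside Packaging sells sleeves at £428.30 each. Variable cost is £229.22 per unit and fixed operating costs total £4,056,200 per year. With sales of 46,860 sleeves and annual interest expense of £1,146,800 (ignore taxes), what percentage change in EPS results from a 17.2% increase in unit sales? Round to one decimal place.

+38.9%

Total contribution margin = 46,860 × £199.08 = £9,328,888.80.
Subtracting fixed costs: EBIT = £9,328,888.80 − £4,056,200 = £5,272,688.80.
Interest = £1,146,800.00, so EBIT − I = £4,125,888.80.
Degree of combined leverage = contribution ÷ (EBIT − I) = £9,328,888.80 ÷ £4,125,888.80 = 2.2611.
EPS therefore changes by 2.2611 × (+17.2%) = +38.9%.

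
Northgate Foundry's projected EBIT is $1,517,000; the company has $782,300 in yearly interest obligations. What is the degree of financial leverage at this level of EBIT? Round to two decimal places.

Interest = $782,300.00.
DFL = EBIT ÷ (EBIT − I) = $1,517,000 ÷ ($1,517,000 − $782,300.00) = $1,517,000 ÷ $734,700.00 = 2.0648.

2.06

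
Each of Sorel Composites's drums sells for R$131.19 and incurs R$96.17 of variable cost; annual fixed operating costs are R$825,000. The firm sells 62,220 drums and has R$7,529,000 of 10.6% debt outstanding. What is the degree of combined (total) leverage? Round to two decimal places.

3.92

Contribution at this volume is 62,220 × R$35.02 = R$2,178,944.40.
Subtracting fixed costs: EBIT = R$2,178,944.40 − R$825,000 = R$1,353,944.40. Interest = R$798,074.00.
DOL = R$2,178,944.40 ÷ R$1,353,944.40 = 1.6093; DFL = R$1,353,944.40 ÷ R$555,870.40 = 2.4357.
DCL = DOL × DFL = 1.6093 × 2.4357 = 3.9198.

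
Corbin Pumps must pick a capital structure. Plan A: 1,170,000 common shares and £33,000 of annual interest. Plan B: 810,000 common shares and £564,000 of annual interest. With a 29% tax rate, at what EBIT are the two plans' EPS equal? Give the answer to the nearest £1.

Set EPS_A = EPS_B: (EBIT − £33,000)(1 − 0.29) ÷ 1,170,000 = (EBIT − £564,000)(1 − 0.29) ÷ 810,000.
Cancelling (1 − t) and cross-multiplying: 810,000·(EBIT − 33,000) = 1,170,000·(EBIT − 564,000).
EBIT × (1,170,000 − 810,000) = 564,000 × 1,170,000 − 33,000 × 810,000 = 633,150,000,000, so EBIT = 633,150,000,000 ÷ 360,000 = 1,758,750.00.

£1,758,750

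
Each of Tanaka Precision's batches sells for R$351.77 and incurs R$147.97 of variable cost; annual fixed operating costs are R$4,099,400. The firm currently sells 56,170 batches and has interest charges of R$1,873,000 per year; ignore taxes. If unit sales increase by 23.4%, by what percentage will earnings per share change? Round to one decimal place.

+48.9%

Contribution at this volume is 56,170 × R$203.80 = R$11,447,446.00.
Operating income = contribution − fixed costs = R$11,447,446.00 − R$4,099,400 = R$7,348,046.00.
Interest = R$1,873,000.00, so EBIT − I = R$5,475,046.00.
DCL = total CM / (EBIT − I) = R$11,447,446.00 / R$5,475,046.00 = 2.0908.
%ΔEPS = DCL × %ΔSales = 2.0908 × +23.4% = +48.9%.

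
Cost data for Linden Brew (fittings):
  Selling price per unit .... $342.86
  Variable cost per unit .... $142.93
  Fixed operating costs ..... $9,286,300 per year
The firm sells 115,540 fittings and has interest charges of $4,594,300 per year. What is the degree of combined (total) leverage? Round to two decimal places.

At 115,540 units, contribution = 115,540 × $199.93 = $23,099,912.20.
EBIT = $23,099,912.20 − $9,286,300 = $13,813,612.20. Interest = $4,594,300.00, so EBIT − I = $9,219,312.20.
DCL = contribution ÷ (EBIT − I) = $23,099,912.20 ÷ $9,219,312.20 = 2.5056.

2.51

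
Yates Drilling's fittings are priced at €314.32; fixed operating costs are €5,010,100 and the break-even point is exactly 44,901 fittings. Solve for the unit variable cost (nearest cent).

€202.74

At break-even, FC = Q × (P − VC), so P − VC = €5,010,100 ÷ 44,901 = €111.5810.
Variable cost per unit = €314.32 − €111.5810 = €202.74.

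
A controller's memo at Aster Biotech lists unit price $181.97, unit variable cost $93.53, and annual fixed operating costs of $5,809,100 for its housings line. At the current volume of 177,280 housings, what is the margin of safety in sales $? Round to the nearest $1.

$20,307,110

Unit CM = price − variable cost = $181.97 − $93.53 = $88.44. Break-even units = $5,809,100 ÷ $88.44 = 65,684.08; break-even revenue = 65,684.08 × $181.97 = $11,952,531.97.
Actual sales revenue = 177,280 × $181.97 = $32,259,641.60.
Margin of safety = $32,259,641.60 − $11,952,531.97 = $20,307,110.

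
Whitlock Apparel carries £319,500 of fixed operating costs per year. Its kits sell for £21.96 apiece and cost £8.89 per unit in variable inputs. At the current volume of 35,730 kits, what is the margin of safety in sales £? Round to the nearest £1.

£247,812

Contribution margin per unit = £21.96 − £8.89 = £13.07. Break-even units = £319,500 ÷ £13.07 = 24,445.29; break-even revenue = 24,445.29 × £21.96 = £536,818.67.
Actual sales revenue = 35,730 × £21.96 = £784,630.80.
Margin of safety = £784,630.80 − £536,818.67 = £247,812.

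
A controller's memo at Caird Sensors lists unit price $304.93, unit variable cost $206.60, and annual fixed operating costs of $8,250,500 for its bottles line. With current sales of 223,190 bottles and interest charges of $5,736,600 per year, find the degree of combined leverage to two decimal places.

2.76

At 223,190 units, contribution = 223,190 × $98.33 = $21,946,272.70.
Operating income = contribution − fixed costs = $21,946,272.70 − $8,250,500 = $13,695,772.70. Interest = $5,736,600.00.
DOL = $21,946,272.70 ÷ $13,695,772.70 = 1.6024; DFL = $13,695,772.70 ÷ $7,959,172.70 = 1.7208.
DCL = DOL × DFL = 1.6024 × 1.7208 = 2.7574.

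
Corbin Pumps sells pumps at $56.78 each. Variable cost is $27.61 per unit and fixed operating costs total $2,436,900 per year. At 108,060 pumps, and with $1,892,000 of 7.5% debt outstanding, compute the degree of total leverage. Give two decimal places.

5.50

Contribution at this volume is 108,060 × $29.17 = $3,152,110.20.
EBIT = $3,152,110.20 − $2,436,900 = $715,210.20. Interest = $141,900.00, so EBIT − I = $573,310.20.
Degree of total leverage = total CM / (EBIT − interest) = $3,152,110.20 / $573,310.20 = 5.4981.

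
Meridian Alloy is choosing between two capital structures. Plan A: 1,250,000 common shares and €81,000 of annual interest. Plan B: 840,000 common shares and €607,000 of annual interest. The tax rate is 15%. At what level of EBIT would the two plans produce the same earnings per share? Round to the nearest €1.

€1,684,659

Set EPS_A = EPS_B: (EBIT − €81,000)(1 − 0.15) ÷ 1,250,000 = (EBIT − €607,000)(1 − 0.15) ÷ 840,000.
The (1 − t) factor cancels: (EBIT − 81,000) × 840,000 = (EBIT − 607,000) × 1,250,000.
Solving, EBIT = (607,000·1,250,000 − 81,000·840,000) / (1,250,000 − 840,000) = 690,710,000,000 / 410,000 = 1,684,658.54.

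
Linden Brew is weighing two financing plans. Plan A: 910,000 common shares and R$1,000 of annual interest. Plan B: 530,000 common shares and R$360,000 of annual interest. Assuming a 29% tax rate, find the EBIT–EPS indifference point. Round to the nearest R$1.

R$860,711

Set EPS_A = EPS_B: (EBIT − R$1,000)(1 − 0.29) ÷ 910,000 = (EBIT − R$360,000)(1 − 0.29) ÷ 530,000.
Cancelling (1 − t) and cross-multiplying: 530,000·(EBIT − 1,000) = 910,000·(EBIT − 360,000).
Solving, EBIT = (360,000·910,000 − 1,000·530,000) / (910,000 − 530,000) = 327,070,000,000 / 380,000 = 860,710.53.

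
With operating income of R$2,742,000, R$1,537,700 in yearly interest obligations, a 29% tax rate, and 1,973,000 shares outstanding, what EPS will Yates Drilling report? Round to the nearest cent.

R$0.43

Interest = R$1,537,700.00, so EBT = R$2,742,000 − R$1,537,700.00 = R$1,204,300.00.
Net income = R$1,204,300.00 × (1 − 0.29) = R$855,053.00.
Per share: R$855,053.00 / 1,973,000 shares = R$0.43.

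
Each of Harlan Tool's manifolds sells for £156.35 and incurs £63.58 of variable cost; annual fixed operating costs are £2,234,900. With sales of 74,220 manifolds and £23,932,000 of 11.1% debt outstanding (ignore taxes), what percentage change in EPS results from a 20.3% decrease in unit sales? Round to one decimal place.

Total contribution margin = 74,220 × £92.77 = £6,885,389.40.
Subtracting fixed costs: EBIT = £6,885,389.40 − £2,234,900 = £4,650,489.40.
After interest of £2,656,452.00, pre-tax earnings = £1,994,037.40.
DCL = total CM / (EBIT − I) = £6,885,389.40 / £1,994,037.40 = 3.4530.
%ΔEPS = DCL × %ΔSales = 3.4530 × -20.3% = -70.1%.

-70.1%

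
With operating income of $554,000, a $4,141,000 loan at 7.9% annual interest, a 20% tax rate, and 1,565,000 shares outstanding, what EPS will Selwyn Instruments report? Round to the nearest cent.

Interest = $327,139.00, so EBT = $554,000 − $327,139.00 = $226,861.00.
After tax at 20%: net income = $226,861.00 × 0.80 = $181,488.80.
EPS = $181,488.80 ÷ 1,565,000 = $0.12.

$0.12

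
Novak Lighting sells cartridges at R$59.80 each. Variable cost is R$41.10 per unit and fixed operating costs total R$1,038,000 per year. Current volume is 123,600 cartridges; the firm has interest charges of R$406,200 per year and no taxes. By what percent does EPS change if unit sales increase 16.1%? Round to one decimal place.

Contribution at this volume is 123,600 × R$18.70 = R$2,311,320.00.
Operating income = contribution − fixed costs = R$2,311,320.00 − R$1,038,000 = R$1,273,320.00.
Interest = R$406,200.00, so EBIT − I = R$867,120.00.
DCL = total CM / (EBIT − I) = R$2,311,320.00 / R$867,120.00 = 2.6655.
EPS therefore changes by 2.6655 × (+16.1%) = +42.9%.

+42.9%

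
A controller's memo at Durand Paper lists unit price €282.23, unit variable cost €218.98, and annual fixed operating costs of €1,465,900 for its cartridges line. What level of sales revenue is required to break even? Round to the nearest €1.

€6,541,043

Contribution margin per unit = €282.23 − €218.98 = €63.25, a CM ratio of €63.25 ÷ €282.23 = 0.2241.
Break-even sales = FC ÷ CM ratio = €1,465,900 × €282.23 / €63.25 = €6,541,043.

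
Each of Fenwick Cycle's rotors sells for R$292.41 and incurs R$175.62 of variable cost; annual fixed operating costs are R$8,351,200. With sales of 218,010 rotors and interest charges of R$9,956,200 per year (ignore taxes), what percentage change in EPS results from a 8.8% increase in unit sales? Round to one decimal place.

Contribution at this volume is 218,010 × R$116.79 = R$25,461,387.90.
Subtracting fixed costs: EBIT = R$25,461,387.90 − R$8,351,200 = R$17,110,187.90.
After interest of R$9,956,200.00, pre-tax earnings = R$7,153,987.90.
Degree of combined leverage = contribution ÷ (EBIT − I) = R$25,461,387.90 ÷ R$7,153,987.90 = 3.5590.
EPS therefore changes by 3.5590 × (+8.8%) = +31.3%.

+31.3%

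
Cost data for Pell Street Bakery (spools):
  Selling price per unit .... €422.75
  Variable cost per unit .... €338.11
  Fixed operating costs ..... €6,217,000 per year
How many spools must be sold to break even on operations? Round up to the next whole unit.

Each unit contributes €422.75 − €338.11 = €84.64.
Break-even volume = fixed costs ÷ CM per unit = €6,217,000 ÷ €84.64 = 73,452.27, so 73,453 spools.

73,453 spools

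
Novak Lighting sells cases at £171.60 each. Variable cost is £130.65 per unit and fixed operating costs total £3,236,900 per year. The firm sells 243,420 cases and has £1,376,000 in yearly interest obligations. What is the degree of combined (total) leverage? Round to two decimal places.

Total contribution margin = 243,420 × £40.95 = £9,968,049.00.
Operating income = contribution − fixed costs = £9,968,049.00 − £3,236,900 = £6,731,149.00. Interest = £1,376,000.00, so EBIT − I = £5,355,149.00.
DCL = contribution ÷ (EBIT − I) = £9,968,049.00 ÷ £5,355,149.00 = 1.8614.

1.86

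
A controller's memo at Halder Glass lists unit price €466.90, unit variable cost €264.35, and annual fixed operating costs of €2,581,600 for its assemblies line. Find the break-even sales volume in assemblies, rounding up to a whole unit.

Unit CM = price − variable cost = €466.90 − €264.35 = €202.55.
Break-even Q = €2,581,600 / €202.55 = 12,745.49 → 12,746 assemblies.

12,746 assemblies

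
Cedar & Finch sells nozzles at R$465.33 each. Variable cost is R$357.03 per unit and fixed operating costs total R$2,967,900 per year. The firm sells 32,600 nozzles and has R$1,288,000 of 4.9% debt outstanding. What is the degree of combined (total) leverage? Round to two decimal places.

Contribution at this volume is 32,600 × R$108.30 = R$3,530,580.00.
EBIT = R$3,530,580.00 − R$2,967,900 = R$562,680.00. Interest = R$63,112.00.
DOL = R$3,530,580.00 ÷ R$562,680.00 = 6.2746; DFL = R$562,680.00 ÷ R$499,568.00 = 1.1263.
DCL = DOL × DFL = 6.2746 × 1.1263 = 7.0671.

7.07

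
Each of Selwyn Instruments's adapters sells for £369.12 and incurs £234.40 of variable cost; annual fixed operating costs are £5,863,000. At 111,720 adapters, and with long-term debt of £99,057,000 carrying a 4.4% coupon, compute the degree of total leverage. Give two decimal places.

3.12

Contribution at this volume is 111,720 × £134.72 = £15,050,918.40.
EBIT = £15,050,918.40 − £5,863,000 = £9,187,918.40. Interest = £4,358,508.00, so EBIT − I = £4,829,410.40.
Degree of total leverage = total CM / (EBIT − interest) = £15,050,918.40 / £4,829,410.40 = 3.1165.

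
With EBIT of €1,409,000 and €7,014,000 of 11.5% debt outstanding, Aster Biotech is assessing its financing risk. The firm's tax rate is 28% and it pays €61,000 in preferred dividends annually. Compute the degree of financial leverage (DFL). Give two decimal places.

2.72

Interest = €806,610.00.
Pre-tax preferred-dividend burden = €61,000 ÷ (1 − 0.28) = €84,722.22.
DFL = EBIT ÷ [EBIT − I − D_p/(1−t)] = €1,409,000 ÷ [€1,409,000 − €806,610.00 − €84,722.22] = €1,409,000 ÷ €517,667.78 = 2.7218.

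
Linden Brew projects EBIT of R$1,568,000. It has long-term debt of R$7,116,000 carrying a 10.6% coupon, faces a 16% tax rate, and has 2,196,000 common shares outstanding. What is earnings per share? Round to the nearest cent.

R$0.31

Pre-tax income = R$1,568,000 − R$754,296.00 = R$813,704.00.
Net income = R$813,704.00 × (1 − 0.16) = R$683,511.36.
Per share: R$683,511.36 / 2,196,000 shares = R$0.31.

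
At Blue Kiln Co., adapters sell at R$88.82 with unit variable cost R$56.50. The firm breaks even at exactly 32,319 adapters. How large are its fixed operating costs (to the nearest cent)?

R$1,044,550.08

Each unit contributes R$88.82 − R$56.50 = R$32.32.
Since BE = FC / CM, FC = 32,319 × R$32.32 = R$1,044,550.08.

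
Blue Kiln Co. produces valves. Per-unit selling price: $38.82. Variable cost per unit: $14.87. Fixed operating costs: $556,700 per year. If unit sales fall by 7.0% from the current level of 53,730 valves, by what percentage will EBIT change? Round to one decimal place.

Contribution at this volume is 53,730 × $23.95 = $1,286,833.50.
Operating income = contribution − fixed costs = $1,286,833.50 − $556,700 = $730,133.50.
So DOL = total CM / EBIT = $1,286,833.50 / $730,133.50 = 1.7625.
%ΔEBIT = DOL × %ΔSales = 1.7625 × -7.0% = -12.3%.

-12.3%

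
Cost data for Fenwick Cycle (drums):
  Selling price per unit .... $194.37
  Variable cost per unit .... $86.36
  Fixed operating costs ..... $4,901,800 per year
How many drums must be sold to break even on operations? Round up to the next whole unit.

45,383 drums

Unit CM = price − variable cost = $194.37 − $86.36 = $108.01.
Break-even Q = $4,901,800 / $108.01 = 45,382.83 → 45,383 drums.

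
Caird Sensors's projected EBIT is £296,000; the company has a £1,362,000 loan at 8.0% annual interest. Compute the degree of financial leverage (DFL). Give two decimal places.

Interest = £108,960.00.
Degree of financial leverage = EBIT / (EBIT − interest) = £296,000 / £187,040.00 = 1.5825.

1.58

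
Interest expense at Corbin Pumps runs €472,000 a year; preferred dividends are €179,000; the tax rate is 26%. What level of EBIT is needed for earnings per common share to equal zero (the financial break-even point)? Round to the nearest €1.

Preferred dividends are paid after tax, so their pre-tax equivalent is €179,000 ÷ (1 − 0.26) = €241,891.89.
EPS = 0 when EBIT covers interest plus the pre-tax preferred burden: €472,000 + €241,891.89 = €713,891.89.

€713,892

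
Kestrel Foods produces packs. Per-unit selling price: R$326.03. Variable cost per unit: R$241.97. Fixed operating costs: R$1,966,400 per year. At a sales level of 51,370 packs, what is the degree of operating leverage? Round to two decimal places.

Total contribution margin = 51,370 × R$84.06 = R$4,318,162.20.
EBIT = R$4,318,162.20 − R$1,966,400 = R$2,351,762.20.
Degree of operating leverage = R$4,318,162.20 / R$2,351,762.20 = 1.8361.

1.84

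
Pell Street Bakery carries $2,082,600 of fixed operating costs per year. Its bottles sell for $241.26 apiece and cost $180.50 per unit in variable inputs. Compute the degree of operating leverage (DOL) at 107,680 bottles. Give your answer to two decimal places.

1.47

At 107,680 units, contribution = 107,680 × $60.76 = $6,542,636.80.
EBIT = $6,542,636.80 − $2,082,600 = $4,460,036.80.
Degree of operating leverage = $6,542,636.80 / $4,460,036.80 = 1.4669.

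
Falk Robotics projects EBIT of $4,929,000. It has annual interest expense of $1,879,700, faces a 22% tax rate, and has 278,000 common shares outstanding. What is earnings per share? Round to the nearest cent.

$8.56

Pre-tax income = $4,929,000 − $1,879,700.00 = $3,049,300.00.
Net income = $3,049,300.00 × (1 − 0.22) = $2,378,454.00.
Per share: $2,378,454.00 / 278,000 shares = $8.56.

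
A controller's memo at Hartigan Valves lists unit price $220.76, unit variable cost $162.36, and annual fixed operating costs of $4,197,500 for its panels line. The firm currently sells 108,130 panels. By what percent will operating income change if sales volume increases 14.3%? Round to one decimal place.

Contribution at this volume is 108,130 × $58.40 = $6,314,792.00.
EBIT = $6,314,792.00 − $4,197,500 = $2,117,292.00.
So DOL = total CM / EBIT = $6,314,792.00 / $2,117,292.00 = 2.9825.
%ΔEBIT = DOL × %ΔSales = 2.9825 × +14.3% = +42.6%.

+42.6%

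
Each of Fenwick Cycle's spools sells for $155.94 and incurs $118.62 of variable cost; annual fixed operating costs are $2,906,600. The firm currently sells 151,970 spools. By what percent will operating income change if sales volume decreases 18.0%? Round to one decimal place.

At 151,970 units, contribution = 151,970 × $37.32 = $5,671,520.40.
Operating income = contribution − fixed costs = $5,671,520.40 − $2,906,600 = $2,764,920.40.
So DOL = total CM / EBIT = $5,671,520.40 / $2,764,920.40 = 2.0512.
Operating income changes by 2.0512 × -18.0% = -36.9%.

-36.9%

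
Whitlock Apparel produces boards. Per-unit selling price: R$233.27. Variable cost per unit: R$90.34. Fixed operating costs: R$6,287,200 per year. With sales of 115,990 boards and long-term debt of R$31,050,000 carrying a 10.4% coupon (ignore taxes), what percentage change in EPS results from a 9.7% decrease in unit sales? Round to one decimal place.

At 115,990 units, contribution = 115,990 × R$142.93 = R$16,578,450.70.
Operating income = contribution − fixed costs = R$16,578,450.70 − R$6,287,200 = R$10,291,250.70.
After interest of R$3,229,200.00, pre-tax earnings = R$7,062,050.70.
Degree of combined leverage = contribution ÷ (EBIT − I) = R$16,578,450.70 ÷ R$7,062,050.70 = 2.3475.
%ΔEPS = DCL × %ΔSales = 2.3475 × -9.7% = -22.8%.

-22.8%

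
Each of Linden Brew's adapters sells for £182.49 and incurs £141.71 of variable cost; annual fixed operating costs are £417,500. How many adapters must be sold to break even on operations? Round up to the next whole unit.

10,238 adapters

Each unit contributes £182.49 − £141.71 = £40.78.
Units to break even: £417,500 ÷ £40.78 = 10,237.86, rounded up to 10,238.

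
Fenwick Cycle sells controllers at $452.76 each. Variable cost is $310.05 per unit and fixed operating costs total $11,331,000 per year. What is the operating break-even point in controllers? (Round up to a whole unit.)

Contribution margin per unit = $452.76 − $310.05 = $142.71.
Break-even volume = fixed costs ÷ CM per unit = $11,331,000 ÷ $142.71 = 79,398.78, so 79,399 controllers.

79,399 controllers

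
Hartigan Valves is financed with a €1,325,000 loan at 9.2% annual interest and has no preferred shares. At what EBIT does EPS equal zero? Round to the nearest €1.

Annual interest = 9.2% × €1,325,000 = €121,900.00.
With no preferred dividends, EPS = 0 when EBIT exactly covers interest, so the financial break-even EBIT is €121,900.00.

€121,900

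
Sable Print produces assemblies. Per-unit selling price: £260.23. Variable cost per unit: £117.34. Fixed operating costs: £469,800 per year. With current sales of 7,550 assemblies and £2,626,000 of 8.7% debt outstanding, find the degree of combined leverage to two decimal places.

2.83

Contribution at this volume is 7,550 × £142.89 = £1,078,819.50.
Operating income = contribution − fixed costs = £1,078,819.50 − £469,800 = £609,019.50. Interest = £228,462.00.
DOL = £1,078,819.50 ÷ £609,019.50 = 1.7714; DFL = £609,019.50 ÷ £380,557.50 = 1.6003.
DCL = DOL × DFL = 1.7714 × 1.6003 = 2.8348.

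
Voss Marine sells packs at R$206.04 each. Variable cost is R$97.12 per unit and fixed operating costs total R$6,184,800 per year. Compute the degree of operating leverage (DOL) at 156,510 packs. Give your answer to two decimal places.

1.57

Contribution at this volume is 156,510 × R$108.92 = R$17,047,069.20.
Operating income = contribution − fixed costs = R$17,047,069.20 − R$6,184,800 = R$10,862,269.20.
DOL = contribution ÷ EBIT = R$17,047,069.20 ÷ R$10,862,269.20 = 1.5694.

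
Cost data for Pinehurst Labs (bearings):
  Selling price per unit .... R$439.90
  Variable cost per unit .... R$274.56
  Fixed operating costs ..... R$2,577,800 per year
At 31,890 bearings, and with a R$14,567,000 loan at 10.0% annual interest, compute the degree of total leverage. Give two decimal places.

Contribution at this volume is 31,890 × R$165.34 = R$5,272,692.60.
Subtracting fixed costs: EBIT = R$5,272,692.60 − R$2,577,800 = R$2,694,892.60. Interest = R$1,456,700.00.
DOL = R$5,272,692.60 ÷ R$2,694,892.60 = 1.9566; DFL = R$2,694,892.60 ÷ R$1,238,192.60 = 2.1765.
Combined leverage = 1.9566 × 2.1765 = 4.2585.

4.26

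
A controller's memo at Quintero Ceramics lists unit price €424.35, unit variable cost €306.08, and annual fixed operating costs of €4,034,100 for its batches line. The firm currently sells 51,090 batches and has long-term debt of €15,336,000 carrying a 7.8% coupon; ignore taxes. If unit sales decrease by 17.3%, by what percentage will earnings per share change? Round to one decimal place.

-128.7%

At 51,090 units, contribution = 51,090 × €118.27 = €6,042,414.30.
EBIT = €6,042,414.30 − €4,034,100 = €2,008,314.30.
Interest = €1,196,208.00, so EBIT − I = €812,106.30.
DCL = total CM / (EBIT − I) = €6,042,414.30 / €812,106.30 = 7.4404.
%ΔEPS = DCL × %ΔSales = 7.4404 × -17.3% = -128.7%.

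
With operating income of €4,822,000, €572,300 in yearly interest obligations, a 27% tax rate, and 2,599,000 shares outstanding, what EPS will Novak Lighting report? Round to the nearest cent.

€1.19

Pre-tax income = €4,822,000 − €572,300.00 = €4,249,700.00.
After tax at 27%: net income = €4,249,700.00 × 0.73 = €3,102,281.00.
EPS = €3,102,281.00 ÷ 2,599,000 = €1.19.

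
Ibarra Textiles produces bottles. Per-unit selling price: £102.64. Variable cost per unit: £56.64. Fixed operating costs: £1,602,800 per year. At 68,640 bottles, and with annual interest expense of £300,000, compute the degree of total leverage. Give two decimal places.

Contribution at this volume is 68,640 × £46.00 = £3,157,440.00.
Operating income = contribution − fixed costs = £3,157,440.00 − £1,602,800 = £1,554,640.00. Interest = £300,000.00.
DOL = £3,157,440.00 ÷ £1,554,640.00 = 2.0310; DFL = £1,554,640.00 ÷ £1,254,640.00 = 1.2391.
DCL = DOL × DFL = 2.0310 × 1.2391 = 2.5166.

2.52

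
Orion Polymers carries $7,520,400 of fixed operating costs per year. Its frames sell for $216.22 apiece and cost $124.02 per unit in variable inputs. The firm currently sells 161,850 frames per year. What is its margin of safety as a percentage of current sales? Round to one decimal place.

49.6%

Contribution margin per unit = $216.22 − $124.02 = $92.20. Break-even units = $7,520,400 ÷ $92.20 = 81,566.16; break-even revenue = 81,566.16 × $216.22 = $17,636,235.23.
Current sales = 161,850 × $216.22 = $34,995,207.00.
Margin of safety = ($34,995,207.00 − $17,636,235.23) ÷ $34,995,207.00 = 49.6%.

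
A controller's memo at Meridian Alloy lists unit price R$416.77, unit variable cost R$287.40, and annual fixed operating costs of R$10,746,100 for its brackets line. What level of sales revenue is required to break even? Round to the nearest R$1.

Contribution margin per unit = R$416.77 − R$287.40 = R$129.37, a CM ratio of R$129.37 ÷ R$416.77 = 0.3104.
Break-even sales = FC ÷ CM ratio = R$10,746,100 × R$416.77 / R$129.37 = R$34,618,939.

R$34,618,939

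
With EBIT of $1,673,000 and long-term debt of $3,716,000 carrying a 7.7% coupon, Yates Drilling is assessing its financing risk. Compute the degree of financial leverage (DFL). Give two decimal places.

1.21

Annual interest charges come to $286,132.00.
DFL = EBIT ÷ (EBIT − I) = $1,673,000 ÷ ($1,673,000 − $286,132.00) = $1,673,000 ÷ $1,386,868.00 = 1.2063.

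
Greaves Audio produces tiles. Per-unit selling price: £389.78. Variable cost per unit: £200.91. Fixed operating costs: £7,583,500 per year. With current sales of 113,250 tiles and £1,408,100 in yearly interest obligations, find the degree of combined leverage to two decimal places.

Contribution at this volume is 113,250 × £188.87 = £21,389,527.50.
Subtracting fixed costs: EBIT = £21,389,527.50 − £7,583,500 = £13,806,027.50. Interest = £1,408,100.00, so EBIT − I = £12,397,927.50.
DCL = contribution ÷ (EBIT − I) = £21,389,527.50 ÷ £12,397,927.50 = 1.7253.

1.73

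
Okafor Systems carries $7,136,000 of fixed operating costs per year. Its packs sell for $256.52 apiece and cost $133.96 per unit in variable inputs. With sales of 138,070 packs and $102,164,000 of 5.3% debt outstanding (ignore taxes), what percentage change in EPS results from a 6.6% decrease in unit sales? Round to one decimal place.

Total contribution margin = 138,070 × $122.56 = $16,921,859.20.
Subtracting fixed costs: EBIT = $16,921,859.20 − $7,136,000 = $9,785,859.20.
After interest of $5,414,692.00, pre-tax earnings = $4,371,167.20.
Degree of combined leverage = contribution ÷ (EBIT − I) = $16,921,859.20 ÷ $4,371,167.20 = 3.8712.
EPS therefore changes by 3.8712 × (-6.6%) = -25.6%.

-25.6%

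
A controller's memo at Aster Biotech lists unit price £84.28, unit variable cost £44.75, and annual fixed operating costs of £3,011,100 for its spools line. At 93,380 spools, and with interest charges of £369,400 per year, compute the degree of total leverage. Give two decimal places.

11.88

Contribution at this volume is 93,380 × £39.53 = £3,691,311.40.
EBIT = £3,691,311.40 − £3,011,100 = £680,211.40. Interest = £369,400.00.
DOL = £3,691,311.40 ÷ £680,211.40 = 5.4267; DFL = £680,211.40 ÷ £310,811.40 = 2.1885.
DCL = DOL × DFL = 5.4267 × 2.1885 = 11.8763.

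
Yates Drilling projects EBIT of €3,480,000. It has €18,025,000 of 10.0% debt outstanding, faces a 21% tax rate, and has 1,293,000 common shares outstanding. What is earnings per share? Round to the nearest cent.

Pre-tax income = €3,480,000 − €1,802,500.00 = €1,677,500.00.
After tax at 21%: net income = €1,677,500.00 × 0.79 = €1,325,225.00.
EPS = €1,325,225.00 ÷ 1,293,000 = €1.02.

€1.02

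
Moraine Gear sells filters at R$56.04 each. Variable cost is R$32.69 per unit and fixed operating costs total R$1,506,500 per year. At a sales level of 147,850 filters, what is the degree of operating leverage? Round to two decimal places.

At 147,850 units, contribution = 147,850 × R$23.35 = R$3,452,297.50.
Operating income = contribution − fixed costs = R$3,452,297.50 − R$1,506,500 = R$1,945,797.50.
DOL = contribution ÷ EBIT = R$3,452,297.50 ÷ R$1,945,797.50 = 1.7742.

1.77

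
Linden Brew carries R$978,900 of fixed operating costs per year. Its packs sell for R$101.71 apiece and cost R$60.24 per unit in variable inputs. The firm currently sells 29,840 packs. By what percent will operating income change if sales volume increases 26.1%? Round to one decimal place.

Total contribution margin = 29,840 × R$41.47 = R$1,237,464.80.
Operating income = contribution − fixed costs = R$1,237,464.80 − R$978,900 = R$258,564.80.
Degree of operating leverage = R$1,237,464.80 / R$258,564.80 = 4.7859.
So EBIT moves 4.7859 × (+26.1%) = +124.9%.

+124.9%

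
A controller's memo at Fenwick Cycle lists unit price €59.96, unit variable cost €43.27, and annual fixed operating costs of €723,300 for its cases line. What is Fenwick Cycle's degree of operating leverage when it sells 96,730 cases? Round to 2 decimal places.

At 96,730 units, contribution = 96,730 × €16.69 = €1,614,423.70.
Subtracting fixed costs: EBIT = €1,614,423.70 − €723,300 = €891,123.70.
Degree of operating leverage = €1,614,423.70 / €891,123.70 = 1.8117.

1.81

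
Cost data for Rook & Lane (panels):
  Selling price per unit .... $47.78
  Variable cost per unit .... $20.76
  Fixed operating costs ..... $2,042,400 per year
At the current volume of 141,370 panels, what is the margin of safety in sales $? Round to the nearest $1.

Unit CM = price − variable cost = $47.78 − $20.76 = $27.02. Break-even units = $2,042,400 ÷ $27.02 = 75,588.45; break-even revenue = 75,588.45 × $47.78 = $3,611,616.28.
Actual sales revenue = 141,370 × $47.78 = $6,754,658.60.
Margin of safety = $6,754,658.60 − $3,611,616.28 = $3,143,042.

$3,143,042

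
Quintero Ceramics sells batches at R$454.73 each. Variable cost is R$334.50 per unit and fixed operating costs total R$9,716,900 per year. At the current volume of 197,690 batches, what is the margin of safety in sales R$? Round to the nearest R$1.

R$53,144,630

Each unit contributes R$454.73 − R$334.50 = R$120.23. Break-even units = R$9,716,900 ÷ R$120.23 = 80,819.26; break-even revenue = 80,819.26 × R$454.73 = R$36,750,943.50.
Current sales = 197,690 × R$454.73 = R$89,895,573.70.
Margin of safety = R$89,895,573.70 − R$36,750,943.50 = R$53,144,630.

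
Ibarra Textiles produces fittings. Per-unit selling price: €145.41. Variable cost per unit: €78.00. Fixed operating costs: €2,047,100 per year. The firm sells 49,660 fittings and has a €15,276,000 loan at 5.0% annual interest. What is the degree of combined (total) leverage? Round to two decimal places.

6.24

Total contribution margin = 49,660 × €67.41 = €3,347,580.60.
Subtracting fixed costs: EBIT = €3,347,580.60 − €2,047,100 = €1,300,480.60. Interest = €763,800.00.
DOL = €3,347,580.60 ÷ €1,300,480.60 = 2.5741; DFL = €1,300,480.60 ÷ €536,680.60 = 2.4232.
Combined leverage = 2.5741 × 2.4232 = 6.2376.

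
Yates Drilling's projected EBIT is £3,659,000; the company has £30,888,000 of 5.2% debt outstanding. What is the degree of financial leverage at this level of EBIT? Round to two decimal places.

Annual interest charges come to £1,606,176.00.
Degree of financial leverage = EBIT / (EBIT − interest) = £3,659,000 / £2,052,824.00 = 1.7824.

1.78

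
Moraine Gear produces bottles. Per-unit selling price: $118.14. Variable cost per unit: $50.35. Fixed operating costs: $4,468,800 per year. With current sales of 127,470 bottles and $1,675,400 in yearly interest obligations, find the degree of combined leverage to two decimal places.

At 127,470 units, contribution = 127,470 × $67.79 = $8,641,191.30.
EBIT = $8,641,191.30 − $4,468,800 = $4,172,391.30. Interest = $1,675,400.00, so EBIT − I = $2,496,991.30.
DCL = contribution ÷ (EBIT − I) = $8,641,191.30 ÷ $2,496,991.30 = 3.4606.

3.46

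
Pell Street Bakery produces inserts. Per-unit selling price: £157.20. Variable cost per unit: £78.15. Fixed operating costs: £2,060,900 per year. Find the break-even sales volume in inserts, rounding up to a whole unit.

Each unit contributes £157.20 − £78.15 = £79.05.
Break-even volume = fixed costs ÷ CM per unit = £2,060,900 ÷ £79.05 = 26,070.84, so 26,071 inserts.

26,071 inserts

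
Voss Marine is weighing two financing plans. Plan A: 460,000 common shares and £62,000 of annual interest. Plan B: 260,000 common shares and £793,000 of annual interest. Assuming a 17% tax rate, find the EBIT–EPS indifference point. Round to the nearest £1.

£1,743,300

At indifference, (EBIT − 62,000)(1 − t)/460,000 = (EBIT − 793,000)(1 − t)/260,000.
Cancelling (1 − t) and cross-multiplying: 260,000·(EBIT − 62,000) = 460,000·(EBIT − 793,000).
Solving, EBIT = (793,000·460,000 − 62,000·260,000) / (460,000 − 260,000) = 348,660,000,000 / 200,000 = 1,743,300.00.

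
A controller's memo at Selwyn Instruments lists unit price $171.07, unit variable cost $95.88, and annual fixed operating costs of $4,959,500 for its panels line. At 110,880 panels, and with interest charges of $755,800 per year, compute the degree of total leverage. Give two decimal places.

3.18

Total contribution margin = 110,880 × $75.19 = $8,337,067.20.
Operating income = contribution − fixed costs = $8,337,067.20 − $4,959,500 = $3,377,567.20. Interest = $755,800.00.
DOL = $8,337,067.20 ÷ $3,377,567.20 = 2.4684; DFL = $3,377,567.20 ÷ $2,621,767.20 = 1.2883.
Combined leverage = 2.4684 × 1.2883 = 3.1800.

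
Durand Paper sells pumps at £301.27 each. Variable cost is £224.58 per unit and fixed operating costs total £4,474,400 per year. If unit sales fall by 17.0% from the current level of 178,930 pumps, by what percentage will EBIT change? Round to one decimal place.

-25.2%

Total contribution margin = 178,930 × £76.69 = £13,722,141.70.
Subtracting fixed costs: EBIT = £13,722,141.70 − £4,474,400 = £9,247,741.70.
So DOL = total CM / EBIT = £13,722,141.70 / £9,247,741.70 = 1.4838.
So EBIT moves 1.4838 × (-17.0%) = -25.2%.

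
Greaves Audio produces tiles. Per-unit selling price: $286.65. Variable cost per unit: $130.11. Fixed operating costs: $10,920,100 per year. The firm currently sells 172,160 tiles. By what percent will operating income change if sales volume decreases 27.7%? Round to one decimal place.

-46.6%

At 172,160 units, contribution = 172,160 × $156.54 = $26,949,926.40.
Operating income = contribution − fixed costs = $26,949,926.40 − $10,920,100 = $16,029,826.40.
So DOL = total CM / EBIT = $26,949,926.40 / $16,029,826.40 = 1.6812.
%ΔEBIT = DOL × %ΔSales = 1.6812 × -27.7% = -46.6%.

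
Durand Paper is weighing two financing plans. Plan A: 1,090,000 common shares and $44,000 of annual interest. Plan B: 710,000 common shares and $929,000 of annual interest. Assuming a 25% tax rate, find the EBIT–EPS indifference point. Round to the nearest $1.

$2,582,553

At indifference, (EBIT − 44,000)(1 − t)/1,090,000 = (EBIT − 929,000)(1 − t)/710,000.
The (1 − t) factor cancels: (EBIT − 44,000) × 710,000 = (EBIT − 929,000) × 1,090,000.
EBIT × (1,090,000 − 710,000) = 929,000 × 1,090,000 − 44,000 × 710,000 = 981,370,000,000, so EBIT = 981,370,000,000 ÷ 380,000 = 2,582,552.63.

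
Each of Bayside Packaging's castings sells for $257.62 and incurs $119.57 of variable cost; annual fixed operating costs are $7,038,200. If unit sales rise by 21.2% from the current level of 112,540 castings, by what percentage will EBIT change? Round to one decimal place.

+38.8%

At 112,540 units, contribution = 112,540 × $138.05 = $15,536,147.00.
Subtracting fixed costs: EBIT = $15,536,147.00 − $7,038,200 = $8,497,947.00.
So DOL = total CM / EBIT = $15,536,147.00 / $8,497,947.00 = 1.8282.
%ΔEBIT = DOL × %ΔSales = 1.8282 × +21.2% = +38.8%.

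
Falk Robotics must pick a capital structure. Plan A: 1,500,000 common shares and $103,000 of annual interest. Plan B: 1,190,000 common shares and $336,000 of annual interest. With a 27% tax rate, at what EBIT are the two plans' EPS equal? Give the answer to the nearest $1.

$1,230,419

Set EPS_A = EPS_B: (EBIT − $103,000)(1 − 0.27) ÷ 1,500,000 = (EBIT − $336,000)(1 − 0.27) ÷ 1,190,000.
Cancelling (1 − t) and cross-multiplying: 1,190,000·(EBIT − 103,000) = 1,500,000·(EBIT − 336,000).
EBIT × (1,500,000 − 1,190,000) = 336,000 × 1,500,000 − 103,000 × 1,190,000 = 381,430,000,000, so EBIT = 381,430,000,000 ÷ 310,000 = 1,230,419.35.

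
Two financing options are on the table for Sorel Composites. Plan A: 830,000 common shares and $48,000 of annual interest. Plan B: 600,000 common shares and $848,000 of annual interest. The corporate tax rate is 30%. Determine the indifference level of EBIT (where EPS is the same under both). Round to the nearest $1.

$2,934,957

At indifference, (EBIT − 48,000)(1 − t)/830,000 = (EBIT − 848,000)(1 − t)/600,000.
The (1 − t) factor cancels: (EBIT − 48,000) × 600,000 = (EBIT − 848,000) × 830,000.
Solving, EBIT = (848,000·830,000 − 48,000·600,000) / (830,000 − 600,000) = 675,040,000,000 / 230,000 = 2,934,956.52.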